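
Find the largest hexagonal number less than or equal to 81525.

81406

Solve n(2n−1) ≤ 81525 for integer n.
n = 202 gives 81406 ≤ 81525, while n = 203 gives 82215 > 81525; so the answer is 81406.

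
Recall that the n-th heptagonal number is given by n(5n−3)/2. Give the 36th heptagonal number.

The 36th heptagonal number is n(5n−3)/2 with n = 36.
36·(5·36 − 3)/2 = 36·177/2 = 3186.

3186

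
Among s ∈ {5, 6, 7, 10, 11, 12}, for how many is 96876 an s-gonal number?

1

s = 5: P(5, 254) = 96647 and P(5, 255) = 97410; 96876 is not s-gonal.
s = 6: P(6, 220) = 96580 and P(6, 221) = 97461; 96876 is not s-gonal.
s = 7: P(7, 197) = 96727 and P(7, 198) = 97713; 96876 is not s-gonal.
s = 10: P(10, 156) = 96876. ✓
s = 11: P(11, 147) = 96726 and P(11, 148) = 98050; 96876 is not s-gonal.
s = 12: P(12, 139) = 96049 and P(12, 140) = 97440; 96876 is not s-gonal.
Hits: s ∈ {10} → 1.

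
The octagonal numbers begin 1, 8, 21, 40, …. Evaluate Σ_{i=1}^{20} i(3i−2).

8190

Σ i(3i−2) = 3Σi² − 2Σi over i = 1..20.
Σi = 210 and Σi² = 2870.
3·2870 − 2·210 = 8190.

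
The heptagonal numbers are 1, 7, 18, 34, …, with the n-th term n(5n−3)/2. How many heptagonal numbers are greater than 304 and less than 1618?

The n-th heptagonal number is n(5n−3)/2.
Smallest index with value > 304: n = 12 (giving 342).
Largest index with value < 1618: n = 25 (giving 1525).
Indices 12 through 25: 14 terms.

14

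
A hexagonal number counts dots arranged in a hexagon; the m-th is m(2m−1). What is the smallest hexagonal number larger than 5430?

5565

Solve n(2n−1) > 5430 for integer n.
The largest n with value ≤ 5430 is 52 (since 5356 ≤ 5430 < 5565), so the first above is n = 53, value 5565.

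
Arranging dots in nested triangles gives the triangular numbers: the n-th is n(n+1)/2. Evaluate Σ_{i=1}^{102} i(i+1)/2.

182104

Σ i(i+1)/2 = (Σi² + Σi) / 2 over i = 1..102.
Σi = 5253 and Σi² = 358955.
(1·358955 + 1·5253) / 2 = 364208/2 = 182104.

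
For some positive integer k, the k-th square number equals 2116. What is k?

We need n² = 2116, so n = √2116 = 46.
Check: 46² = 2116. ✓

46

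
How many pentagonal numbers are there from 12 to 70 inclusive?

The n-th pentagonal number is n(3n−1)/2.
Smallest index with value ≥ 12: n = 3 (giving 12).
Largest index with value ≤ 70: n = 7 (giving 70).
Indices 3 through 7: 5 terms.

5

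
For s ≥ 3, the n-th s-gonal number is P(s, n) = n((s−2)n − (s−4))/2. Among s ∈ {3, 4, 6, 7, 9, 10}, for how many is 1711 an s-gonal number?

s = 3: P(3, 58) = 1711. ✓
s = 4: P(4, 41) = 1681 and P(4, 42) = 1764; 1711 is not s-gonal.
s = 6: P(6, 29) = 1653 and P(6, 30) = 1770; 1711 is not s-gonal.
s = 7: P(7, 26) = 1651 and P(7, 27) = 1782; 1711 is not s-gonal.
s = 9: P(9, 22) = 1639 and P(9, 23) = 1794; 1711 is not s-gonal.
s = 10: P(10, 21) = 1701 and P(10, 22) = 1870; 1711 is not s-gonal.
Hits: s ∈ {3} → 1.

1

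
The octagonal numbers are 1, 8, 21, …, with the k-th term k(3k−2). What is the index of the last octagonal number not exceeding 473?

Solve n(3n−2) ≤ 473 for integer n.
n = 12 gives 408 ≤ 473, while n = 13 gives 481 > 473; so the answer is index 12.

12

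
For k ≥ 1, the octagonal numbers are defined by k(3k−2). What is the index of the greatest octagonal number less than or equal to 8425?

Solve n(3n−2) ≤ 8425 for integer n.
n = 53 gives 8321 ≤ 8425, while n = 54 gives 8640 > 8425; so the answer is index 53.

53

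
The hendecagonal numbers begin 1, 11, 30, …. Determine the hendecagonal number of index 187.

The 187th hendecagonal number is n(9n−7)/2 with n = 187.
187·(9·187 − 7)/2 = 187·1676/2 = 187·838 = 156706.

156706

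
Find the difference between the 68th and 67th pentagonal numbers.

202

Consecutive pentagonal numbers differ by 3n − 2: here 3·68 − 2 = 202.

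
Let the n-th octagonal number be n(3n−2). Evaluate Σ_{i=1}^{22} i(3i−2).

10879

Σ i(3i−2) = 3Σi² − 2Σi over i = 1..22.
Σi = 253 and Σi² = 3795.
3·3795 − 2·253 = 10879.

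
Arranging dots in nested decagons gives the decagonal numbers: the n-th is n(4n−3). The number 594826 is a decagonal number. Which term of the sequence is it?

386

Set n(4n−3) = 594826, giving 4n² − 3n − 594826 = 0.
The discriminant is 9 + 16·594826 = 9517225, and √9517225 = 3085.
So n = (3 + 3085) / 8 = 3088/8 = 386.
Check: 386·(4·386 − 3) = 594826. ✓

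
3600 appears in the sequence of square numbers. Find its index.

We need n² = 3600, so n = √3600 = 60.
Check: 60² = 3600. ✓

60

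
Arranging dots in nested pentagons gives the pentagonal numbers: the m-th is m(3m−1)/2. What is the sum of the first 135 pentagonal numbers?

Σ i(3i−1)/2 = (3Σi² − Σi) / 2 over i = 1..135.
Σi = 9180 and Σi² = 829260.
(3·829260 − 1·9180) / 2 = 2478600/2 = 1239300.

1239300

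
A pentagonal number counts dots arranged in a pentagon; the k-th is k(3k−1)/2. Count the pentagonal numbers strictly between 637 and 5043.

38

The n-th pentagonal number is n(3n−1)/2.
Smallest index with value > 637: n = 21 (giving 651).
Largest index with value < 5043: n = 58 (giving 5017).
Indices 21 through 58: 38 terms.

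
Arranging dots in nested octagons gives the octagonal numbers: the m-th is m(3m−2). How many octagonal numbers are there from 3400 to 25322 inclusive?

59

The n-th octagonal number is n(3n−2).
Smallest index with value ≥ 3400: n = 34 (giving 3400).
Largest index with value ≤ 25322: n = 92 (giving 25208).
Indices 34 through 92: 59 terms.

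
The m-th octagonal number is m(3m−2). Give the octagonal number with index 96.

96·(3·96 − 2) = 96·286 = 27456.

27456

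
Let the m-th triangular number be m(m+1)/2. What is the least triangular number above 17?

21

Solve n(n+1)/2 > 17 for integer n.
The largest n with value ≤ 17 is 5 (since 15 ≤ 17 < 21), so the first above is n = 6, value 21.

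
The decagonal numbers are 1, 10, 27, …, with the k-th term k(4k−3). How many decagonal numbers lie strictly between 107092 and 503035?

The n-th decagonal number is n(4n−3).
Smallest index with value > 107092: n = 165 (giving 108405).
Largest index with value < 503035: n = 354 (giving 500202).
Indices 165 through 354: 190 terms.

190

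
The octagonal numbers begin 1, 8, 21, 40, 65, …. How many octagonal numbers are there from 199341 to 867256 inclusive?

280

The n-th octagonal number is n(3n−2).
Smallest index with value ≥ 199341: n = 259 (giving 200725).
Largest index with value ≤ 867256: n = 538 (giving 867256).
Indices 259 through 538: 280 terms.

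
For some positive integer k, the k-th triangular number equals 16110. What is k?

179

Set n(n+1)/2 = 16110, giving n² + n − 32220 = 0.
The discriminant is 1 + 8·16110 = 128881, and √128881 = 359.
So n = (-1 + 359) / 2 = 358/2 = 179.
Check: 179·180/2 = 16110. ✓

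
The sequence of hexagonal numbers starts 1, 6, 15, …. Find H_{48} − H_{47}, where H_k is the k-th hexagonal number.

Consecutive hexagonal numbers differ by 4n − 3: here 4·48 − 3 = 189.

189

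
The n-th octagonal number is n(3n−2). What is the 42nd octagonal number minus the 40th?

488

42·(3·42 − 2) = 5208 and 40·(3·40 − 2) = 4720.
Difference: 5208 − 4720 = 488.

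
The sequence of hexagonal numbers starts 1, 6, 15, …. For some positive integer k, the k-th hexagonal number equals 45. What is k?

5

Set n(2n−1) = 45, giving 2n² − n − 45 = 0.
The discriminant is 1 + 8·45 = 361, and √361 = 19.
So n = (1 + 19) / 4 = 20/4 = 5.
Check: 5·(2·5 − 1) = 45. ✓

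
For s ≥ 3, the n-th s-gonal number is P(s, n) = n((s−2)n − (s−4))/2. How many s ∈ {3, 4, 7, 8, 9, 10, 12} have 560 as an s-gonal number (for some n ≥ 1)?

1

s = 3: P(3, 32) = 528 and P(3, 33) = 561; 560 is not s-gonal.
s = 4: P(4, 23) = 529 and P(4, 24) = 576; 560 is not s-gonal.
s = 7: P(7, 15) = 540 and P(7, 16) = 616; 560 is not s-gonal.
s = 8: P(8, 14) = 560. ✓
s = 9: P(9, 13) = 559 and P(9, 14) = 651; 560 is not s-gonal.
s = 10: P(10, 12) = 540 and P(10, 13) = 637; 560 is not s-gonal.
s = 12: P(12, 10) = 460 and P(12, 11) = 561; 560 is not s-gonal.
Hits: s ∈ {8} → 1.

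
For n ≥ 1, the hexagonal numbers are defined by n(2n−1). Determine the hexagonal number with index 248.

122760

The 248th hexagonal number is n(2n−1) with n = 248.
248·(2·248 − 1) = 248·495 = 122760.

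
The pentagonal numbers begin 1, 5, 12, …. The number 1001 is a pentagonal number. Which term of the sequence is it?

26

Set n(3n−1)/2 = 1001, giving 3n² − n − 2002 = 0.
The discriminant is 1 + 24·1001 = 24025, and √24025 = 155.
So n = (1 + 155) / 6 = 156/6 = 26.
Check: 26·(3·26 − 1)/2 = 1001. ✓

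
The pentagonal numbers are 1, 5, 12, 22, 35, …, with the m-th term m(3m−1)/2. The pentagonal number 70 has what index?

Set n(3n−1)/2 = 70, giving 3n² − n − 140 = 0.
The discriminant is 1 + 24·70 = 1681, and √1681 = 41.
So n = (1 + 41) / 6 = 42/6 = 7.
Check: 7·(3·7 − 1)/2 = 70. ✓

7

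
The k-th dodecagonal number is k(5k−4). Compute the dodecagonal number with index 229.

The 229th dodecagonal number is n(5n−4) with n = 229.
229·(5·229 − 4) = 229·1141 = 261289.

261289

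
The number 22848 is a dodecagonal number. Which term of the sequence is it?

68

Set n(5n−4) = 22848, giving 5n² − 4n − 22848 = 0.
So n = (4 + 676) / 10 = 680/10 = 68.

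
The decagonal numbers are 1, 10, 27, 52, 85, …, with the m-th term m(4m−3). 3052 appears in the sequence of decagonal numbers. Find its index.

28

Set n(4n−3) = 3052, giving 4n² − 3n − 3052 = 0.
The discriminant is 9 + 16·3052 = 48841, and √48841 = 221.
So n = (3 + 221) / 8 = 224/8 = 28.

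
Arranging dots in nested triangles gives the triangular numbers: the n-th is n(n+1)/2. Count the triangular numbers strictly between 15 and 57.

The n-th triangular number is n(n+1)/2.
Smallest index with value > 15: n = 6 (giving 21).
Largest index with value < 57: n = 10 (giving 55).
Indices 6 through 10: 5 terms.

5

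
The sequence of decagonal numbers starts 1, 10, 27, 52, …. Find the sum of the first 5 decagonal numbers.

175

Σ i(4i−3) = 4Σi² − 3Σi over i = 1..5.
Σi = 15 and Σi² = 55.
4·55 − 3·15 = 175.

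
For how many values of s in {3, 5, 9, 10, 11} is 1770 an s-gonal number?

s = 3: P(3, 59) = 1770. ✓
s = 5: P(5, 34) = 1717 and P(5, 35) = 1820; 1770 is not s-gonal.
s = 9: P(9, 22) = 1639 and P(9, 23) = 1794; 1770 is not s-gonal.
s = 10: P(10, 21) = 1701 and P(10, 22) = 1870; 1770 is not s-gonal.
s = 11: P(11, 20) = 1730 and P(11, 21) = 1911; 1770 is not s-gonal.
Hits: s ∈ {3} → 1.

1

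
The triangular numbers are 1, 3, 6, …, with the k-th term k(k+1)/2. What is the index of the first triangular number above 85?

13

Solve n(n+1)/2 > 85 for integer n.
The largest n with value ≤ 85 is 12 (since 78 ≤ 85 < 91), so the first above is n = 13, value 91.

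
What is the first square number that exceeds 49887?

Solve n² > 49887 for integer n.
The largest n with value ≤ 49887 is 223 (since 49729 ≤ 49887 < 50176), so the first above is n = 224, value 50176.

50176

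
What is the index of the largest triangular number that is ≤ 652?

35

Solve n(n+1)/2 ≤ 652 for integer n.
n = 35 gives 630 ≤ 652, while n = 36 gives 666 > 652; so the answer is index 35.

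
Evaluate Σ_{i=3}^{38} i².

19014

Σ_{i=3}^{38} i² = 19019 − 5 = 19014.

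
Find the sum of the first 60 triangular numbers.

37820

Σ i(i+1)/2 = (Σi² + Σi) / 2 over i = 1..60.
Σi = 1830 and Σi² = 73810.
(1·73810 + 1·1830) / 2 = 75640/2 = 37820.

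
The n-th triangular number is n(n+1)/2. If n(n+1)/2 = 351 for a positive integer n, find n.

Set n(n+1)/2 = 351, giving n² + n − 702 = 0.
The discriminant is 1 + 8·351 = 2809, and √2809 = 53.
So n = (-1 + 53) / 2 = 52/2 = 26.

26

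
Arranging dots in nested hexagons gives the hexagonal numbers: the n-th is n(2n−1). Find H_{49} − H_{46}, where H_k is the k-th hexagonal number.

49·(2·49 − 1) = 4753 and 46·(2·46 − 1) = 4186.
Difference: 4753 − 4186 = 567.

567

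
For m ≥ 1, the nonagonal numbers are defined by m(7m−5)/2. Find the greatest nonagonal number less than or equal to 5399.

Solve n(7n−5)/2 ≤ 5399 for integer n.
n = 39 gives 5226 ≤ 5399, while n = 40 gives 5500 > 5399; so the answer is 5226.

5226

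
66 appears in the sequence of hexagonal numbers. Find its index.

Set n(2n−1) = 66, giving 2n² − n − 66 = 0.
The discriminant is 1 + 8·66 = 529, and √529 = 23.
So n = (1 + 23) / 4 = 24/4 = 6.
Check: 6·(2·6 − 1) = 66. ✓

6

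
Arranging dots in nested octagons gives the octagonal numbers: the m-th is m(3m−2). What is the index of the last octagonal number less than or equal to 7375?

49

Solve n(3n−2) ≤ 7375 for integer n.
n = 49 gives 7105 ≤ 7375, while n = 50 gives 7400 > 7375; so the answer is index 49.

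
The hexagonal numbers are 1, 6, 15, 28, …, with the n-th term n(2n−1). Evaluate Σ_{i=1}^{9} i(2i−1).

Σ i(2i−1) = 2Σi² − Σi over i = 1..9.
Σi = 45 and Σi² = 285.
2·285 − 1·45 = 525.

525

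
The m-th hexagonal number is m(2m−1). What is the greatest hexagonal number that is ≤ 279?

Solve n(2n−1) ≤ 279 for integer n.
n = 12 gives 276 ≤ 279, while n = 13 gives 325 > 279; so the answer is 276.

276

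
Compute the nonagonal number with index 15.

750

The 15th nonagonal number is n(7n−5)/2 with n = 15.
15·(7·15 − 5)/2 = 15·100/2 = 15·50 = 750.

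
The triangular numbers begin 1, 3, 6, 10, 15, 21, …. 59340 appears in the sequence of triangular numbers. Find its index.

344

Set n(n+1)/2 = 59340, giving n² + n − 118680 = 0.
The discriminant is 1 + 8·59340 = 474721, and √474721 = 689.
So n = (-1 + 689) / 2 = 688/2 = 344.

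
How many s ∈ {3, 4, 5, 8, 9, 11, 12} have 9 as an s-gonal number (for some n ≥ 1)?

2

s = 3: P(3, 3) = 6 and P(3, 4) = 10; 9 is not s-gonal.
s = 4: P(4, 3) = 9. ✓
s = 5: P(5, 2) = 5 and P(5, 3) = 12; 9 is not s-gonal.
s = 8: P(8, 2) = 8 and P(8, 3) = 21; 9 is not s-gonal.
s = 9: P(9, 2) = 9. ✓
s = 11: P(11, 1) = 1 and P(11, 2) = 11; 9 is not s-gonal.
s = 12: P(12, 1) = 1 and P(12, 2) = 12; 9 is not s-gonal.
Hits: s ∈ {4, 9} → 2.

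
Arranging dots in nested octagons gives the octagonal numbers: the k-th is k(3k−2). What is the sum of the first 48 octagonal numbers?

Σ i(3i−2) = 3Σi² − 2Σi over i = 1..48.
Σi = 1176 and Σi² = 38024.
3·38024 − 2·1176 = 111720.

111720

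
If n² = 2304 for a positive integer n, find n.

48

We need n² = 2304, so n = √2304 = 48.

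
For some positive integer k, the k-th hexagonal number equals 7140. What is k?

Set n(2n−1) = 7140, giving 2n² − n − 7140 = 0.
The discriminant is 1 + 8·7140 = 57121, and √57121 = 239.
So n = (1 + 239) / 4 = 240/4 = 60.

60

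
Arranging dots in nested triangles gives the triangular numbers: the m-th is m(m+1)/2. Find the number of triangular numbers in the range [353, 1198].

The n-th triangular number is n(n+1)/2.
Smallest index with value ≥ 353: n = 27 (giving 378).
Largest index with value ≤ 1198: n = 48 (giving 1176).
Indices 27 through 48: 22 terms.

22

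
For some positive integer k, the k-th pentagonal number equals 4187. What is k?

53

Set n(3n−1)/2 = 4187, giving 3n² − n − 8374 = 0.
So n = (1 + 317) / 6 = 318/6 = 53.
Check: 53·(3·53 − 1)/2 = 4187. ✓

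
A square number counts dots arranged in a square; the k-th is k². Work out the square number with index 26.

676

The 26th square number is n² with n = 26.
26² = 676.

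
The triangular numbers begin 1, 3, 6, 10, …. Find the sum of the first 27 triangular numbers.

Σ i(i+1)/2 = (Σi² + Σi) / 2 over i = 1..27.
Σi = 378 and Σi² = 6930.
(1·6930 + 1·378) / 2 = 7308/2 = 3654.

3654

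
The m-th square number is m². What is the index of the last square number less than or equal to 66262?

257

Solve n² ≤ 66262 for integer n.
n = 257 gives 66049 ≤ 66262, while n = 258 gives 66564 > 66262; so the answer is index 257.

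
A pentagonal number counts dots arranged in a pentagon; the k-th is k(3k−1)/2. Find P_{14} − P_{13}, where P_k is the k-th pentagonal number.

40

Consecutive pentagonal numbers differ by 3n − 2: here 3·14 − 2 = 40.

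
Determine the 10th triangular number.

55

The 10th triangular number is n(n+1)/2 with n = 10.
10·11/2 = 110/2 = 55.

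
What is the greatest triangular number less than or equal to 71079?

Solve n(n+1)/2 ≤ 71079 for integer n.
n = 376 gives 70876 ≤ 71079, while n = 377 gives 71253 > 71079; so the answer is 70876.

70876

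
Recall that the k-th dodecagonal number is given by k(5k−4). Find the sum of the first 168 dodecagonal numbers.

7916636

Σ i(5i−4) = 5Σi² − 4Σi over i = 1..168.
Σi = 14196 and Σi² = 1594684.
5·1594684 − 4·14196 = 7916636.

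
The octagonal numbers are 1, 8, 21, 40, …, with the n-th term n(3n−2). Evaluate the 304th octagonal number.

The 304th octagonal number is n(3n−2) with n = 304.
304·(3·304 − 2) = 304·910 = 276640.

276640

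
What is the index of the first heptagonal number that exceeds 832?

Solve n(5n−3)/2 > 832 for integer n.
The largest n with value ≤ 832 is 18 (since 783 ≤ 832 < 874), so the first above is n = 19, value 874.

19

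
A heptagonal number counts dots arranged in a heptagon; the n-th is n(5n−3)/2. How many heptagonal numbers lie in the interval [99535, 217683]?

The n-th heptagonal number is n(5n−3)/2.
Smallest index with value ≥ 99535: n = 200 (giving 99700).
Largest index with value ≤ 217683: n = 295 (giving 217120).
Indices 200 through 295: 96 terms.

96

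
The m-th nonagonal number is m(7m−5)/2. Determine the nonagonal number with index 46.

The 46th nonagonal number is n(7n−5)/2 with n = 46.
46·(7·46 − 5)/2 = 46·317/2 = 7291.

7291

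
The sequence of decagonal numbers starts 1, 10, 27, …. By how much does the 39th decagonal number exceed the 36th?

39·(4·39 − 3) = 5967 and 36·(4·36 − 3) = 5076.
Difference: 5967 − 5076 = 891.

891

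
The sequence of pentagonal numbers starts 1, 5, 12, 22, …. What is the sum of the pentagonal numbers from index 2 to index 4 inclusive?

Σ i(3i−1)/2 = (3Σi² − Σi) / 2 over i = 2..4.
Σi = 10 − 1 = 9 and Σi² = 30 − 1 = 29.
(3·29 − 1·9) / 2 = 78/2 = 39.

39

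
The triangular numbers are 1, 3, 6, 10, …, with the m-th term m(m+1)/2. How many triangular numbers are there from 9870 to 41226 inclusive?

The n-th triangular number is n(n+1)/2.
Smallest index with value ≥ 9870: n = 140 (giving 9870).
Largest index with value ≤ 41226: n = 286 (giving 41041).
Indices 140 through 286: 147 terms.

147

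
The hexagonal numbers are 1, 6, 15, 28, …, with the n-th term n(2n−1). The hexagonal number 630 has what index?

Set n(2n−1) = 630, giving 2n² − n − 630 = 0.
The discriminant is 1 + 8·630 = 5041, and √5041 = 71.
So n = (1 + 71) / 4 = 72/4 = 18.
Check: 18·(2·18 − 1) = 630. ✓

18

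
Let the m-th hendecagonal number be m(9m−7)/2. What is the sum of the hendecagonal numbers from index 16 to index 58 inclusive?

289132

Σ i(9i−7)/2 = (9Σi² − 7Σi) / 2 over i = 16..58.
Σi = 1711 − 120 = 1591 and Σi² = 66729 − 1240 = 65489.
(9·65489 − 7·1591) / 2 = 578264/2 = 289132.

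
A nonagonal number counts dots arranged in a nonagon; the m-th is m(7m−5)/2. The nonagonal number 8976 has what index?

51

Set n(7n−5)/2 = 8976, giving 7n² − 5n − 17952 = 0.
The discriminant is 25 + 56·8976 = 502681, and √502681 = 709.
So n = (5 + 709) / 14 = 714/14 = 51.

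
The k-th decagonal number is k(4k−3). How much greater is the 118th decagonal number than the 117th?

937

Consecutive decagonal numbers differ by 8n − 7: here 8·118 − 7 = 937.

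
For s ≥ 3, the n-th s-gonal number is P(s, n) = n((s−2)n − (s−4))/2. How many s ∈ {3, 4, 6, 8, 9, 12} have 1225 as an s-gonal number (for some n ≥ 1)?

3

s = 3: P(3, 49) = 1225. ✓
s = 4: P(4, 35) = 1225. ✓
s = 6: P(6, 25) = 1225. ✓
s = 8: P(8, 20) = 1160 and P(8, 21) = 1281; 1225 is not s-gonal.
s = 9: P(9, 19) = 1216 and P(9, 20) = 1350; 1225 is not s-gonal.
s = 12: P(12, 16) = 1216 and P(12, 17) = 1377; 1225 is not s-gonal.
Hits: s ∈ {3, 4, 6} → 3.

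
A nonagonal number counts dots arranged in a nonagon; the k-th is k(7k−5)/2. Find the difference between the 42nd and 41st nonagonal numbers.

288

Consecutive nonagonal numbers differ by 7n − 6: here 7·42 − 6 = 288.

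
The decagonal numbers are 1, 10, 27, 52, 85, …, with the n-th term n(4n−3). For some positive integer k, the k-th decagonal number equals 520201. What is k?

361

Set n(4n−3) = 520201, giving 4n² − 3n − 520201 = 0.
The discriminant is 9 + 16·520201 = 8323225, and √8323225 = 2885.
So n = (3 + 2885) / 8 = 2888/8 = 361.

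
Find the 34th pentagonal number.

The 34th pentagonal number is n(3n−1)/2 with n = 34.
34·(3·34 − 1)/2 = 34·101/2 = 1717.

1717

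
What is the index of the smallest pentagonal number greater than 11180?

Solve n(3n−1)/2 > 11180 for integer n.
The largest n with value ≤ 11180 is 86 (since 11051 ≤ 11180 < 11310), so the first above is n = 87, value 11310.

87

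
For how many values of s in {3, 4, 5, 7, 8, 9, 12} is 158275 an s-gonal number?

1

s = 3: P(3, 562) = 158203 and P(3, 563) = 158766; 158275 is not s-gonal.
s = 4: P(4, 397) = 157609 and P(4, 398) = 158404; 158275 is not s-gonal.
s = 5: P(5, 325) = 158275. ✓
s = 7: P(7, 251) = 157126 and P(7, 252) = 158382; 158275 is not s-gonal.
s = 8: P(8, 230) = 158240 and P(8, 231) = 159621; 158275 is not s-gonal.
s = 9: P(9, 213) = 158259 and P(9, 214) = 159751; 158275 is not s-gonal.
s = 12: P(12, 178) = 157708 and P(12, 179) = 159489; 158275 is not s-gonal.
Hits: s ∈ {5} → 1.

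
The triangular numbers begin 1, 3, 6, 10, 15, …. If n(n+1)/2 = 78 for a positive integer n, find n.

12

Set n(n+1)/2 = 78, giving n² + n − 156 = 0.
So n = (-1 + 25) / 2 = 24/2 = 12.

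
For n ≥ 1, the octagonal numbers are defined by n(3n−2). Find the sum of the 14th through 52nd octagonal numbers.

Σ i(3i−2) = 3Σi² − 2Σi over i = 14..52.
Σi = 1378 − 91 = 1287 and Σi² = 48230 − 819 = 47411.
3·47411 − 2·1287 = 139659.

139659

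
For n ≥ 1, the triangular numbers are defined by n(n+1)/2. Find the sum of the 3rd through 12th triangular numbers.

Σ i(i+1)/2 = (Σi² + Σi) / 2 over i = 3..12.
Σi = 78 − 3 = 75 and Σi² = 650 − 5 = 645.
(1·645 + 1·75) / 2 = 720/2 = 360.

360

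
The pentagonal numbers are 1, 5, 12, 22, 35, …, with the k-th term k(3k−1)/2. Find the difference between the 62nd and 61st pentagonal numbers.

184

Consecutive pentagonal numbers differ by 3n − 2: here 3·62 − 2 = 184.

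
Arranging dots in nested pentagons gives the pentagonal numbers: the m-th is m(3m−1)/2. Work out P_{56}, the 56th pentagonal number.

56·(3·56 − 1)/2 = 56·167/2 = 4676.

4676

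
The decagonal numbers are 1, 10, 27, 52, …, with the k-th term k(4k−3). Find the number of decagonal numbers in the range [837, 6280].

The n-th decagonal number is n(4n−3).
Smallest index with value ≥ 837: n = 15 (giving 855).
Largest index with value ≤ 6280: n = 40 (giving 6280).
Indices 15 through 40: 26 terms.

26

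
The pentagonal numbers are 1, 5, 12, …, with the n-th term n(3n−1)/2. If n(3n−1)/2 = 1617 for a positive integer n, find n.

Set n(3n−1)/2 = 1617, giving 3n² − n − 3234 = 0.
The discriminant is 1 + 24·1617 = 38809, and √38809 = 197.
So n = (1 + 197) / 6 = 198/6 = 33.

33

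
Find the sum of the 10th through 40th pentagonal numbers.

Σ i(3i−1)/2 = (3Σi² − Σi) / 2 over i = 10..40.
Σi = 820 − 45 = 775 and Σi² = 22140 − 285 = 21855.
(3·21855 − 1·775) / 2 = 64790/2 = 32395.

32395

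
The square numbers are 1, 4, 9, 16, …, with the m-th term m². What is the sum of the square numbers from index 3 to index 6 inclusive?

86

Σ_{i=3}^{6} i² = 91 − 5 = 86.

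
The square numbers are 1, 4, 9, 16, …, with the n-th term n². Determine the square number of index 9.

81

9² = 81.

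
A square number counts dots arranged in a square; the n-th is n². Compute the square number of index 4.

16

4² = 16.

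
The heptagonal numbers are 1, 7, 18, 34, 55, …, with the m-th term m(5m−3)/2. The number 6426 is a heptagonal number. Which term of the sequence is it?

Set n(5n−3)/2 = 6426, giving 5n² − 3n − 12852 = 0.
The discriminant is 9 + 40·6426 = 257049, and √257049 = 507.
So n = (3 + 507) / 10 = 510/10 = 51.

51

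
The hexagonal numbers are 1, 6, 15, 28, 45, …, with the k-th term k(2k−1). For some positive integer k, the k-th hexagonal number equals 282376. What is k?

376

Set n(2n−1) = 282376, giving 2n² − n − 282376 = 0.
So n = (1 + 1503) / 4 = 1504/4 = 376.
Check: 376·(2·376 − 1) = 282376. ✓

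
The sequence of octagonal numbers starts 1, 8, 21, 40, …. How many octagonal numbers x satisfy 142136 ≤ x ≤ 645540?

247

The n-th octagonal number is n(3n−2).
Smallest index with value ≥ 142136: n = 218 (giving 142136).
Largest index with value ≤ 645540: n = 464 (giving 644960).
Indices 218 through 464: 247 terms.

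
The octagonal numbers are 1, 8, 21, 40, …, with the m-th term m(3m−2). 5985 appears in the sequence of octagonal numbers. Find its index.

Set n(3n−2) = 5985, giving 3n² − 2n − 5985 = 0.
The discriminant is 4 + 12·5985 = 71824, and √71824 = 268.
So n = (2 + 268) / 6 = 270/6 = 45.

45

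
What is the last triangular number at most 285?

Solve n(n+1)/2 ≤ 285 for integer n.
n = 23 gives 276 ≤ 285, while n = 24 gives 300 > 285; so the answer is 276.

276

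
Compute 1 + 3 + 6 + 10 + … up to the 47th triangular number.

Σ i(i+1)/2 = (Σi² + Σi) / 2 over i = 1..47.
Σi = 1128 and Σi² = 35720.
(1·35720 + 1·1128) / 2 = 36848/2 = 18424.

18424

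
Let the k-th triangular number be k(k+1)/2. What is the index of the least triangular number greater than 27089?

233

Solve n(n+1)/2 > 27089 for integer n.
The largest n with value ≤ 27089 is 232 (since 27028 ≤ 27089 < 27261), so the first above is n = 233, value 27261.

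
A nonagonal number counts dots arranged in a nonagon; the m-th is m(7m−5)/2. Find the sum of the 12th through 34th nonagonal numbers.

44804

Σ i(7i−5)/2 = (7Σi² − 5Σi) / 2 over i = 12..34.
Σi = 595 − 66 = 529 and Σi² = 13685 − 506 = 13179.
(7·13179 − 5·529) / 2 = 89608/2 = 44804.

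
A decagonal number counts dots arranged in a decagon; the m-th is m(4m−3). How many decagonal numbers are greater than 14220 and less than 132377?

122

The n-th decagonal number is n(4n−3).
Smallest index with value > 14220: n = 61 (giving 14701).
Largest index with value < 132377: n = 182 (giving 131950).
Indices 61 through 182: 122 terms.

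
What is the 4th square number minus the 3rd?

n² − (n−1)² = 2n − 1, so 4² − 3² = 2·4 − 1 = 7.

7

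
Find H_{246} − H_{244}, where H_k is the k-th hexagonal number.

246·(2·246 − 1) = 120786 and 244·(2·244 − 1) = 118828.
Difference: 120786 − 118828 = 1958.

1958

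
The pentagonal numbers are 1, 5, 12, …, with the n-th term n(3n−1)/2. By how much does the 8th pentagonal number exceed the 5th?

57

8·(3·8 − 1)/2 = 92 and 5·(3·5 − 1)/2 = 35.
Difference: 92 − 35 = 57.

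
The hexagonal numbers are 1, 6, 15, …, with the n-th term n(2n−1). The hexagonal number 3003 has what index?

39

Set n(2n−1) = 3003, giving 2n² − n − 3003 = 0.
The discriminant is 1 + 8·3003 = 24025, and √24025 = 155.
So n = (1 + 155) / 4 = 156/4 = 39.
Check: 39·(2·39 − 1) = 3003. ✓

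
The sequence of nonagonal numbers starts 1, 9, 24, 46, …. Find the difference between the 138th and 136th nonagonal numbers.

138·(7·138 − 5)/2 = 66309 and 136·(7·136 − 5)/2 = 64396.
Difference: 66309 − 64396 = 1913.

1913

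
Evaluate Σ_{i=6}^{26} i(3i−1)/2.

9051

Σ i(3i−1)/2 = (3Σi² − Σi) / 2 over i = 6..26.
Σi = 351 − 15 = 336 and Σi² = 6201 − 55 = 6146.
(3·6146 − 1·336) / 2 = 18102/2 = 9051.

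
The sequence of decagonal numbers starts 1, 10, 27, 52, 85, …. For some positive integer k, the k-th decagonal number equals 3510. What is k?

30

Set n(4n−3) = 3510, giving 4n² − 3n − 3510 = 0.
So n = (3 + 237) / 8 = 240/8 = 30.
Check: 30·(4·30 − 3) = 3510. ✓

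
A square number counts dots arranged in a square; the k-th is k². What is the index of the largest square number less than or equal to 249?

Solve n² ≤ 249 for integer n.
n = 15 gives 225 ≤ 249, while n = 16 gives 256 > 249; so the answer is index 15.

15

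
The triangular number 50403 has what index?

317

Set n(n+1)/2 = 50403, giving n² + n − 100806 = 0.
The discriminant is 1 + 8·50403 = 403225, and √403225 = 635.
So n = (-1 + 635) / 2 = 634/2 = 317.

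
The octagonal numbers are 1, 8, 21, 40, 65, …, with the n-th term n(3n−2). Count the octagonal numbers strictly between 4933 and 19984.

41

The n-th octagonal number is n(3n−2).
Smallest index with value > 4933: n = 41 (giving 4961).
Largest index with value < 19984: n = 81 (giving 19521).
Indices 41 through 81: 41 terms.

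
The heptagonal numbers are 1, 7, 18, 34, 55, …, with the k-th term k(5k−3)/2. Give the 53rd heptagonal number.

The 53rd heptagonal number is n(5n−3)/2 with n = 53.
53·(5·53 − 3)/2 = 53·262/2 = 53·131 = 6943.

6943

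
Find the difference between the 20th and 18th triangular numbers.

20·21/2 = 210 and 18·19/2 = 171.
Difference: 210 − 171 = 39.

39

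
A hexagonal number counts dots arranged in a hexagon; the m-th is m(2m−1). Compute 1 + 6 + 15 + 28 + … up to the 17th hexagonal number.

Σ i(2i−1) = 2Σi² − Σi over i = 1..17.
Σi = 153 and Σi² = 1785.
2·1785 − 1·153 = 3417.

3417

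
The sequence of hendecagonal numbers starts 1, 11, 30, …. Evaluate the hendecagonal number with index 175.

The 175th hendecagonal number is n(9n−7)/2 with n = 175.
175·(9·175 − 7)/2 = 175·1568/2 = 175·784 = 137200.

137200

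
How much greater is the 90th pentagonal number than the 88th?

533

90·(3·90 − 1)/2 = 12105 and 88·(3·88 − 1)/2 = 11572.
Difference: 12105 − 11572 = 533.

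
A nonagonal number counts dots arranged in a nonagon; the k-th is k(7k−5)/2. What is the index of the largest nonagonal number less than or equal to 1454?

20

Solve n(7n−5)/2 ≤ 1454 for integer n.
n = 20 gives 1350 ≤ 1454, while n = 21 gives 1491 > 1454; so the answer is index 20.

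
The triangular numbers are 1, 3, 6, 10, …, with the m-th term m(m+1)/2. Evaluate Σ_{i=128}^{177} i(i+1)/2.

Σ i(i+1)/2 = (Σi² + Σi) / 2 over i = 128..177.
Σi = 15753 − 8128 = 7625 and Σi² = 1864105 − 690880 = 1173225.
(1·1173225 + 1·7625) / 2 = 1180850/2 = 590425.

590425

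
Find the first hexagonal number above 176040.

176121

Solve n(2n−1) > 176040 for integer n.
The largest n with value ≤ 176040 is 296 (since 174936 ≤ 176040 < 176121), so the first above is n = 297, value 176121.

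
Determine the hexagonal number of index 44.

3828

The 44th hexagonal number is n(2n−1) with n = 44.
44·(2·44 − 1) = 44·87 = 3828.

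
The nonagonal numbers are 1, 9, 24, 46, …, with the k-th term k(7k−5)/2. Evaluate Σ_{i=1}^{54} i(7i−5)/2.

185130

Σ i(7i−5)/2 = (7Σi² − 5Σi) / 2 over i = 1..54.
Σi = 1485 and Σi² = 53955.
(7·53955 − 5·1485) / 2 = 370260/2 = 185130.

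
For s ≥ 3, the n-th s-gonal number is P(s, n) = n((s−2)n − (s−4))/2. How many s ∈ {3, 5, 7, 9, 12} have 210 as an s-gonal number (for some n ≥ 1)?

2

s = 3: P(3, 20) = 210. ✓
s = 5: P(5, 12) = 210. ✓
s = 7: P(7, 9) = 189 and P(7, 10) = 235; 210 is not s-gonal.
s = 9: P(9, 8) = 204 and P(9, 9) = 261; 210 is not s-gonal.
s = 12: P(12, 6) = 156 and P(12, 7) = 217; 210 is not s-gonal.
Hits: s ∈ {3, 5} → 2.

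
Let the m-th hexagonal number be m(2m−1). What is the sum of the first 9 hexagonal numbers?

Σ i(2i−1) = 2Σi² − Σi over i = 1..9.
Σi = 45 and Σi² = 285.
2·285 − 1·45 = 525.

525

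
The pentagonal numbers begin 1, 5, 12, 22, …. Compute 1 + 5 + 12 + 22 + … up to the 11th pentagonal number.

726

Σ i(3i−1)/2 = (3Σi² − Σi) / 2 over i = 1..11.
Σi = 66 and Σi² = 506.
(3·506 − 1·66) / 2 = 1452/2 = 726.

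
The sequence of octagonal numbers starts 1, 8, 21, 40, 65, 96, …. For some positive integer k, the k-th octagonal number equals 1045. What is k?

19

Set n(3n−2) = 1045, giving 3n² − 2n − 1045 = 0.
The discriminant is 4 + 12·1045 = 12544, and √12544 = 112.
So n = (2 + 112) / 6 = 114/6 = 19.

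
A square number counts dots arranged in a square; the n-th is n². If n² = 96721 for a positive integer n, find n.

311

We need n² = 96721, so n = √96721 = 311.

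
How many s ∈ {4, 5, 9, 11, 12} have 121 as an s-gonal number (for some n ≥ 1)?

1

s = 4: P(4, 11) = 121. ✓
s = 5: P(5, 9) = 117 and P(5, 10) = 145; 121 is not s-gonal.
s = 9: P(9, 6) = 111 and P(9, 7) = 154; 121 is not s-gonal.
s = 11: P(11, 5) = 95 and P(11, 6) = 141; 121 is not s-gonal.
s = 12: P(12, 5) = 105 and P(12, 6) = 156; 121 is not s-gonal.
Hits: s ∈ {4} → 1.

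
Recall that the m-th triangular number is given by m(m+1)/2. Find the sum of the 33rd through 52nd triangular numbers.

18820

Σ i(i+1)/2 = (Σi² + Σi) / 2 over i = 33..52.
Σi = 1378 − 528 = 850 and Σi² = 48230 − 11440 = 36790.
(1·36790 + 1·850) / 2 = 37640/2 = 18820.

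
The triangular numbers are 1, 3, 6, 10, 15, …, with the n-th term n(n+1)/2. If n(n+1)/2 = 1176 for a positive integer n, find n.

48

Set n(n+1)/2 = 1176, giving n² + n − 2352 = 0.
The discriminant is 1 + 8·1176 = 9409, and √9409 = 97.
So n = (-1 + 97) / 2 = 96/2 = 48.
Check: 48·49/2 = 1176. ✓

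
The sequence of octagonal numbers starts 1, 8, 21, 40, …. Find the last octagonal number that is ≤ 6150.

Solve n(3n−2) ≤ 6150 for integer n.
n = 45 gives 5985 ≤ 6150, while n = 46 gives 6256 > 6150; so the answer is 5985.

5985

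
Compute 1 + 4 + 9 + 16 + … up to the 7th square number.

Σ_{i=1}^{7} i² = 7·8·15/6 = 140.

140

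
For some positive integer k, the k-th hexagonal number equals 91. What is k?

Set n(2n−1) = 91, giving 2n² − n − 91 = 0.
So n = (1 + 27) / 4 = 28/4 = 7.
Check: 7·(2·7 − 1) = 91. ✓

7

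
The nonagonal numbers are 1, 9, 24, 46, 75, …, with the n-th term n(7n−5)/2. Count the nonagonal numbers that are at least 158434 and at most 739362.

246

The n-th nonagonal number is n(7n−5)/2.
Smallest index with value ≥ 158434: n = 214 (giving 159751).
Largest index with value ≤ 739362: n = 459 (giving 736236).
Indices 214 through 459: 246 terms.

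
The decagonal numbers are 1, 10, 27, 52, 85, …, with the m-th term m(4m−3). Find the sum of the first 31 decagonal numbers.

40176

Σ i(4i−3) = 4Σi² − 3Σi over i = 1..31.
Σi = 496 and Σi² = 10416.
4·10416 − 3·496 = 40176.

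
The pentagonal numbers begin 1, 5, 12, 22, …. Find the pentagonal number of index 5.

The 5th pentagonal number is n(3n−1)/2 with n = 5.
5·(3·5 − 1)/2 = 5·14/2 = 5·7 = 35.

35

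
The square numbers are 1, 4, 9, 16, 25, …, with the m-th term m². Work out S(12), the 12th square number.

The 12th square number is n² with n = 12.
12² = 144.

144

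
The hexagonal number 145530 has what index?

Set n(2n−1) = 145530, giving 2n² − n − 145530 = 0.
The discriminant is 1 + 8·145530 = 1164241, and √1164241 = 1079.
So n = (1 + 1079) / 4 = 1080/4 = 270.
Check: 270·(2·270 − 1) = 145530. ✓

270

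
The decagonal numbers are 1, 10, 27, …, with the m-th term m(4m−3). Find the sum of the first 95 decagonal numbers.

1147600

Σ i(4i−3) = 4Σi² − 3Σi over i = 1..95.
Σi = 4560 and Σi² = 290320.
4·290320 − 3·4560 = 1147600.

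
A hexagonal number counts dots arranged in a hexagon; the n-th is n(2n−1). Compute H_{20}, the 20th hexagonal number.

780

The 20th hexagonal number is n(2n−1) with n = 20.
20·(2·20 − 1) = 20·39 = 780.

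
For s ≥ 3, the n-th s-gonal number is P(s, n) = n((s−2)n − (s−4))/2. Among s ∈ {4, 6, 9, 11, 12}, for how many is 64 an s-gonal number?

s = 4: P(4, 8) = 64. ✓
s = 6: P(6, 5) = 45 and P(6, 6) = 66; 64 is not s-gonal.
s = 9: P(9, 4) = 46 and P(9, 5) = 75; 64 is not s-gonal.
s = 11: P(11, 4) = 58 and P(11, 5) = 95; 64 is not s-gonal.
s = 12: P(12, 4) = 64. ✓
Hits: s ∈ {4, 12} → 2.

2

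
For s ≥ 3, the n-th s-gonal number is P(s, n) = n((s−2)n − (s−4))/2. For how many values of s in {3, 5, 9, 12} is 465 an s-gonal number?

s = 3: P(3, 30) = 465. ✓
s = 5: P(5, 17) = 425 and P(5, 18) = 477; 465 is not s-gonal.
s = 9: P(9, 11) = 396 and P(9, 12) = 474; 465 is not s-gonal.
s = 12: P(12, 10) = 460 and P(12, 11) = 561; 465 is not s-gonal.
Hits: s ∈ {3} → 1.

1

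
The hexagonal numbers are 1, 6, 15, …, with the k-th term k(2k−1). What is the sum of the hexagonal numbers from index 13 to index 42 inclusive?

49045

Σ i(2i−1) = 2Σi² − Σi over i = 13..42.
Σi = 903 − 78 = 825 and Σi² = 25585 − 650 = 24935.
2·24935 − 1·825 = 49045.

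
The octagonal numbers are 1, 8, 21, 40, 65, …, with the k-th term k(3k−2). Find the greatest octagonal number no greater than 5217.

Solve n(3n−2) ≤ 5217 for integer n.
n = 42 gives 5208 ≤ 5217, while n = 43 gives 5461 > 5217; so the answer is 5208.

5208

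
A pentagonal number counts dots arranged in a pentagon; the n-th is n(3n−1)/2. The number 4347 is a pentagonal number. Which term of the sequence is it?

54

Set n(3n−1)/2 = 4347, giving 3n² − n − 8694 = 0.
The discriminant is 1 + 24·4347 = 104329, and √104329 = 323.
So n = (1 + 323) / 6 = 324/6 = 54.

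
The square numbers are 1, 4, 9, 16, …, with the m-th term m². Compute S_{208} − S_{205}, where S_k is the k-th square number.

208² = 43264 and 205² = 42025.
Difference: 43264 − 42025 = 1239.

1239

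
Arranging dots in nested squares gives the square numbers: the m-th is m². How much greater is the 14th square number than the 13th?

27

n² − (n−1)² = 2n − 1, so 14² − 13² = 2·14 − 1 = 27.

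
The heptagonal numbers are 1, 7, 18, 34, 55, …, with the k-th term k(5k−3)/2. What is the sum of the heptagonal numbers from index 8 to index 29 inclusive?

Σ i(5i−3)/2 = (5Σi² − 3Σi) / 2 over i = 8..29.
Σi = 435 − 28 = 407 and Σi² = 8555 − 140 = 8415.
(5·8415 − 3·407) / 2 = 40854/2 = 20427.

20427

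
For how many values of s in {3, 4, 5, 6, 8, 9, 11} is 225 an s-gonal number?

s = 3: P(3, 20) = 210 and P(3, 21) = 231; 225 is not s-gonal.
s = 4: P(4, 15) = 225. ✓
s = 5: P(5, 12) = 210 and P(5, 13) = 247; 225 is not s-gonal.
s = 6: P(6, 10) = 190 and P(6, 11) = 231; 225 is not s-gonal.
s = 8: P(8, 9) = 225. ✓
s = 9: P(9, 8) = 204 and P(9, 9) = 261; 225 is not s-gonal.
s = 11: P(11, 7) = 196 and P(11, 8) = 260; 225 is not s-gonal.
Hits: s ∈ {4, 8} → 2.

2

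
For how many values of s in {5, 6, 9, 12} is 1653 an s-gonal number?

1

s = 5: P(5, 33) = 1617 and P(5, 34) = 1717; 1653 is not s-gonal.
s = 6: P(6, 29) = 1653. ✓
s = 9: P(9, 22) = 1639 and P(9, 23) = 1794; 1653 is not s-gonal.
s = 12: P(12, 18) = 1548 and P(12, 19) = 1729; 1653 is not s-gonal.
Hits: s ∈ {6} → 1.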